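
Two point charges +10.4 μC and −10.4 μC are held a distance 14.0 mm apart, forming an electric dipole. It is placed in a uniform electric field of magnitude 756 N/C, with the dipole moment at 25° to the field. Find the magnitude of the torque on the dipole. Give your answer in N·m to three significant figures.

Dipole moment p = qd = (1.04×10⁻⁵ C)(0.0140 m) = 1.456×10⁻⁷ C·m.
Torque on an electric dipole: τ = pE sinθ.
τ = (1.456×10⁻⁷)(756)·sin25° = 4.652×10⁻⁵ N·m.

τ ≈ 4.65×10⁻⁵ N·m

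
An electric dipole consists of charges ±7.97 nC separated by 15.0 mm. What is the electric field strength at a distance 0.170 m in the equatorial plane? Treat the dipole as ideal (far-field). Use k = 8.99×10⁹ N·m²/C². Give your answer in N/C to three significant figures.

Dipole moment p = qd = (7.97×10⁻⁹ C)(0.0150 m) = 1.196×10⁻¹⁰ C·m.
On the perpendicular bisector E = kp/r³ (half the axial value at the same distance).
E = (8.99×10⁹)(1.196×10⁻¹⁰) / (0.170)³ = 218.8 N/C.

E ≈ 219 N/C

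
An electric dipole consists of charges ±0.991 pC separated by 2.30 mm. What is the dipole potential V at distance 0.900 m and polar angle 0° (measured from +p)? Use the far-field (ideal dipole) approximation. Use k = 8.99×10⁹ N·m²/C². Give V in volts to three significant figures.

V ≈ 2.53×10⁻⁵ V

Dipole moment p = qd = (9.91×10⁻¹³ C)(0.00230 m) = 2.279×10⁻¹⁵ C·m.
The dipole potential is V = kp cosθ / r².
V = (8.99×10⁹)(2.279×10⁻¹⁵)·cos0° / (0.900)² = 2.529×10⁻⁵ V.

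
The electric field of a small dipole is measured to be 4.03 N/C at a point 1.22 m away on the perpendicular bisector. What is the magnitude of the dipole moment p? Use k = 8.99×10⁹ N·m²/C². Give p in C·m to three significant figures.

In the equatorial plane E = kp/r³, so p = Er³/(k).
p = (4.03)·(1.22)³ / (8.99×10⁹) = 8.140×10⁻¹⁰ C·m.

p ≈ 8.14×10⁻¹⁰ C·m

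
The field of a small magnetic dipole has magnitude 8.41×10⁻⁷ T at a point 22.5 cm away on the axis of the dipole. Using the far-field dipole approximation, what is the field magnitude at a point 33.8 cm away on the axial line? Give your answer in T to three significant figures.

Dipole fields scale as 1/r³ in the far field; the geometry is the same at both points.
B₂ = B₁ · (r₁/r₂)³ = 8.41×10⁻⁷ · (22.5/33.8)³.
(r₁/r₂)³ = (0.6657)³ = 0.295.
B₂ ≈ 2.481×10⁻⁷ T.

B ≈ 2.48×10⁻⁷ T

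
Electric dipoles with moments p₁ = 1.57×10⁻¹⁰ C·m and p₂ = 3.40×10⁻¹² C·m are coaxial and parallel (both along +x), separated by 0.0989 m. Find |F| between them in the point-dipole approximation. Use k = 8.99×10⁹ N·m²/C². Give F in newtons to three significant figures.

On-axis field of dipole 1 at distance r: E = 2kp₁/r³. Force on dipole 2 is F = p₂·dE/dr (gradient along axis).
dE/dr = −6kp₁/r⁴, so |F| = 6kp₁p₂/r⁴ (attractive for aligned moments).
F = 6(8.99×10⁹)(1.57×10⁻¹⁰)(3.40×10⁻¹²)/(0.0989)⁴ = 3.010×10⁻⁷ N.

F ≈ 3.01×10⁻⁷ N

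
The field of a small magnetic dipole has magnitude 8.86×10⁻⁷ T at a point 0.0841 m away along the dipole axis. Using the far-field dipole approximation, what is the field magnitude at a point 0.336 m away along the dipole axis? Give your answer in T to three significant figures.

B ≈ 1.39×10⁻⁸ T

Dipole fields scale as 1/r³ in the far field; the geometry is the same at both points.
B₂ = B₁ · (r₁/r₂)³ = 8.86×10⁻⁷ · (0.0841/0.336)³.
(r₁/r₂)³ = (0.2503)³ = 0.01568.
B₂ ≈ 1.389×10⁻⁸ T.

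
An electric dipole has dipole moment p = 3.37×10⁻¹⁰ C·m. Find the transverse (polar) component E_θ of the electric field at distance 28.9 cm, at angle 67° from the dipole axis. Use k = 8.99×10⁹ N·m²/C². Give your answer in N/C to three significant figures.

E_θ ≈ 116 N/C

For a dipole, E_θ = (kp sinθ)/r³.
kp/r³ = (8.99×10⁹)(3.37×10⁻¹⁰)/(0.289)³ = 125.5 N/C.
E_θ = 125.5·sin67° = 115.5 N/C.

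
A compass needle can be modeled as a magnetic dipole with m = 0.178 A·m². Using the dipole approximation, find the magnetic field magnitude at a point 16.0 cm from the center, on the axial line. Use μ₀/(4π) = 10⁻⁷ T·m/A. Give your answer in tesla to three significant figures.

B ≈ 8.69×10⁻⁶ T

On axis B = (μ₀/4π)·2m/r³.
B = 2·(10⁻⁷)·(0.178) / (0.160)³ = 8.691×10⁻⁶ T.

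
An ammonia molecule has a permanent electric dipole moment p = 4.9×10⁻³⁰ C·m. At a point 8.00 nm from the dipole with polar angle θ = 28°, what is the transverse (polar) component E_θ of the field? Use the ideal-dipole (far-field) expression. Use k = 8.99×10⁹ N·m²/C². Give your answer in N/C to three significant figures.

E_θ ≈ 4.04×10⁴ N/C

For a dipole, E_θ = (kp sinθ)/r³.
kp/r³ = (8.99×10⁹)(4.90×10⁻³⁰)/(8.00×10⁻⁹)³ = 8.604×10⁴ N/C.
E_θ = 8.604×10⁴·sin28° = 4.039×10⁴ N/C.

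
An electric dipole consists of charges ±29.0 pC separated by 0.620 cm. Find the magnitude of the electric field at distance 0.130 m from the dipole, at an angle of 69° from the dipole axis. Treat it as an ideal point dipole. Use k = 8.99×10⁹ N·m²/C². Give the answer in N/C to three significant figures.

Dipole moment p = qd = (2.90×10⁻¹¹ C)(0.00620 m) = 1.798×10⁻¹³ C·m.
At angle θ the dipole field magnitude is E = (kp/r³)·√(1 + 3cos²θ).
kp/r³ = (8.99×10⁹)(1.798×10⁻¹³) / (0.130)³ = 0.7357 N/C.
√(1 + 3cos²69°) = √(1 + 3·0.1284) = √1.3853 ≈ 1.1770.
E ≈ 0.7357 × 1.177 = 0.8659 N/C.

E ≈ 0.866 N/C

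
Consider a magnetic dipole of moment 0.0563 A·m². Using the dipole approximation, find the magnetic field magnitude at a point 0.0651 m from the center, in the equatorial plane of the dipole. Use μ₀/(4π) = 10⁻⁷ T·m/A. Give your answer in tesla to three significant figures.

B ≈ 2.04×10⁻⁵ T

In the equatorial plane B = (μ₀/4π)·m/r³ (half the axial value).
B = (10⁻⁷)·(0.0563) / (0.0651)³ = 2.041×10⁻⁵ T.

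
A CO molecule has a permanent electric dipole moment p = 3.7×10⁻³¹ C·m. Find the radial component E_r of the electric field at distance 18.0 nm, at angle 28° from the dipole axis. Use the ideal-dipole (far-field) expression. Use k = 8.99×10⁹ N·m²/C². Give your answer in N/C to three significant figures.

E_r ≈ 1010 N/C

For a dipole, E_r = (2kp cosθ)/r³.
kp/r³ = (8.99×10⁹)(3.70×10⁻³¹)/(1.80×10⁻⁸)³ = 570.4 N/C.
E_r = 2·570.4·cos28° = 1007 N/C.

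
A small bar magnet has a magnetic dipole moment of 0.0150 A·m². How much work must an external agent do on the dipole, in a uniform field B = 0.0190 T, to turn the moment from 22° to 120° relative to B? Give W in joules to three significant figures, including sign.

W_ext = ΔU = −mB cosθ₂ + mB cosθ₁ = mB(cosθ₁ − cosθ₂).
W = (0.0150)(0.0190)·(cos22° − cos120°) = (2.850×10⁻⁴)·(+1.4272) = 4.067×10⁻⁴ J.

W ≈ 4.07×10⁻⁴ J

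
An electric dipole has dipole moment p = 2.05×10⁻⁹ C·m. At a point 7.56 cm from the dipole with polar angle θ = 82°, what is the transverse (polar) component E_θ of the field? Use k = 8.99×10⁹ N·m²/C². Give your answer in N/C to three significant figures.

For a dipole, E_θ = (kp sinθ)/r³.
kp/r³ = (8.99×10⁹)(2.05×10⁻⁹)/(0.0756)³ = 4.265×10⁴ N/C.
E_θ = 4.265×10⁴·sin82° = 4.224×10⁴ N/C.

E_θ ≈ 4.22×10⁴ N/C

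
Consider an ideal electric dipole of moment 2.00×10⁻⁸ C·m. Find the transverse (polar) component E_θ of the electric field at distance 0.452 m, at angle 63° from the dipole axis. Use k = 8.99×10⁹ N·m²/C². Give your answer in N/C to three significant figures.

E_θ ≈ 1730 N/C

For a dipole, E_θ = (kp sinθ)/r³.
kp/r³ = (8.99×10⁹)(2.00×10⁻⁸)/(0.452)³ = 1947 N/C.
E_θ = 1947·sin63° = 1735 N/C.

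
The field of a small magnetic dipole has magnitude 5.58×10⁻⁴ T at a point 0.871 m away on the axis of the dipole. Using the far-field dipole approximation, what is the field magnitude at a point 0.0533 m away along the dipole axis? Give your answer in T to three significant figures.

B ≈ 2.44 T

Dipole fields scale as 1/r³ in the far field; the geometry is the same at both points.
B₂ = B₁ · (r₁/r₂)³ = 5.58×10⁻⁴ · (0.871/0.0533)³.
(r₁/r₂)³ = (16.34)³ = 4364.
B₂ ≈ 2.435 T.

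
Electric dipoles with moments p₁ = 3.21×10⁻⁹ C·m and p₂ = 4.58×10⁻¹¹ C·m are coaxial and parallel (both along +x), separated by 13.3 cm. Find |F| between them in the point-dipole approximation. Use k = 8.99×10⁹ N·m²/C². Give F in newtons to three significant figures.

On-axis field of dipole 1 at distance r: E = 2kp₁/r³. Force on dipole 2 is F = p₂·dE/dr (gradient along axis).
dE/dr = −6kp₁/r⁴, so |F| = 6kp₁p₂/r⁴ (attractive for aligned moments).
F = 6(8.99×10⁹)(3.21×10⁻⁹)(4.58×10⁻¹¹)/(0.133)⁴ = 2.534×10⁻⁵ N.

F ≈ 2.53×10⁻⁵ N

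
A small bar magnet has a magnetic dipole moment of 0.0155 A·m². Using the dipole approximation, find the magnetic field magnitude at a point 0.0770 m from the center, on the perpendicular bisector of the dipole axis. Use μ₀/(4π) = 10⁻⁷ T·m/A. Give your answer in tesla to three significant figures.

B ≈ 3.40×10⁻⁶ T

In the equatorial plane B = (μ₀/4π)·m/r³ (half the axial value).
B = (10⁻⁷)·(0.0155) / (0.0770)³ = 3.395×10⁻⁶ T.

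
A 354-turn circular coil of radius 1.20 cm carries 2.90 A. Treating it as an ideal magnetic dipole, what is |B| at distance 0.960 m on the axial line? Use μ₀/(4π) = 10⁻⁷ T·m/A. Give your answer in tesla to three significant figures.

B ≈ 1.05×10⁻⁷ T

m = NIA = NIπa² = 354·(2.90)·π·(0.0120)² = 0.4644 A·m².
On axis B = (μ₀/4π)·2m/r³.
B = 2·(10⁻⁷)·(0.4644) / (0.960)³ = 1.050×10⁻⁷ T.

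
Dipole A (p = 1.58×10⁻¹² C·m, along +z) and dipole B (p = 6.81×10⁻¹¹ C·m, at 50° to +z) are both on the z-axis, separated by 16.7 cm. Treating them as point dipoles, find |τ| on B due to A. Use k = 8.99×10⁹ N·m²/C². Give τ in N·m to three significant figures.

The second dipole sits on the axis of the first, so the field there is axial: E₁ = 2kp₁/r³ along +z.
E₁ = 2(8.99×10⁹)(1.58×10⁻¹²)/(0.167)³ = 6.100 N/C.
Torque on the second dipole: τ = p₂ E₁ sinθ.
τ = (6.81×10⁻¹¹)(6.100)·sin50° = 3.182×10⁻¹⁰ N·m.

τ ≈ 3.18×10⁻¹⁰ N·m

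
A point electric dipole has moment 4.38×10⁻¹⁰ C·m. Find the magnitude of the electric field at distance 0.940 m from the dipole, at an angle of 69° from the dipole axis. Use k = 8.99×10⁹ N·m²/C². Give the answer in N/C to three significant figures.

At angle θ the dipole field magnitude is E = (kp/r³)·√(1 + 3cos²θ).
kp/r³ = (8.99×10⁹)(4.38×10⁻¹⁰) / (0.940)³ = 4.741 N/C.
√(1 + 3cos²69°) = √(1 + 3·0.1284) = √1.3853 ≈ 1.1770.
E ≈ 4.741 × 1.177 = 5.580 N/C.

E ≈ 5.58 N/C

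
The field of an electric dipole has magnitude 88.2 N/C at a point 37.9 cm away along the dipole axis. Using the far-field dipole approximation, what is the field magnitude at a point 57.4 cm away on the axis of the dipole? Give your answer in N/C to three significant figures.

E ≈ 25.4 N/C

Dipole fields scale as 1/r³ in the far field; the geometry is the same at both points.
E₂ = E₁ · (r₁/r₂)³ = 88.2 · (37.9/57.4)³.
(r₁/r₂)³ = (0.6603)³ = 0.2879.
E₂ ≈ 25.39 N/C.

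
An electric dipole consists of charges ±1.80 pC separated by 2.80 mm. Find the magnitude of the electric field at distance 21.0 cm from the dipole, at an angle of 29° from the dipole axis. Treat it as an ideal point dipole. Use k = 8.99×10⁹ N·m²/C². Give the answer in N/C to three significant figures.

Dipole moment p = qd = (1.80×10⁻¹² C)(0.00280 m) = 5.04×10⁻¹⁵ C·m.
At angle θ the dipole field magnitude is E = (kp/r³)·√(1 + 3cos²θ).
kp/r³ = (8.99×10⁹)(5.04×10⁻¹⁵) / (0.210)³ = 0.004893 N/C.
√(1 + 3cos²29°) = √(1 + 3·0.7650) = √3.2949 ≈ 1.8152.
E ≈ 0.004893 × 1.815 = 0.008881 N/C.

E ≈ 0.00888 N/C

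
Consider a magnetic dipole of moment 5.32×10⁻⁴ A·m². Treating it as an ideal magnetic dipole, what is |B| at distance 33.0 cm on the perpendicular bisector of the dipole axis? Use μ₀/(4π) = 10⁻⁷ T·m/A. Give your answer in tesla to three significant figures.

B ≈ 1.48×10⁻⁹ T

In the equatorial plane B = (μ₀/4π)·m/r³ (half the axial value).
B = (10⁻⁷)·(5.32×10⁻⁴) / (0.330)³ = 1.480×10⁻⁹ T.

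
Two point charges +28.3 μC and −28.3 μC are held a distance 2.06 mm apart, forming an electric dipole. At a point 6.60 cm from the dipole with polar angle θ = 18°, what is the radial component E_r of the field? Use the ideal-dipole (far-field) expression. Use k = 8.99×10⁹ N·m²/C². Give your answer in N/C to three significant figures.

E_r ≈ 3.47×10⁶ N/C

Dipole moment p = qd = (2.83×10⁻⁵ C)(0.00206 m) = 5.83×10⁻⁸ C·m.
For a dipole, E_r = (2kp cosθ)/r³.
kp/r³ = (8.99×10⁹)(5.83×10⁻⁸)/(0.0660)³ = 1.823×10⁶ N/C.
E_r = 2·1.823×10⁶·cos18° = 3.468×10⁶ N/C.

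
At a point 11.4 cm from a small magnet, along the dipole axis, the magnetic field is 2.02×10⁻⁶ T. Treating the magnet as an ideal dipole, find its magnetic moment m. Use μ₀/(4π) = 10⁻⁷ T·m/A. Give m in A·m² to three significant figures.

On axis B = (μ₀/4π)·2m/r³, so m = Br³·4π/(μ₀·2).
m = (2.02×10⁻⁶)·(0.114)³ / (2·10⁻⁷) = 0.01496 A·m².

m ≈ 0.0150 A·m²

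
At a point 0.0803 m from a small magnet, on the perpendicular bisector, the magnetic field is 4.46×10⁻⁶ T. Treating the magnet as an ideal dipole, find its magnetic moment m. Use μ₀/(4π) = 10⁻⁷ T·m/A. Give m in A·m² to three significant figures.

m ≈ 0.0231 A·m²

In the equatorial plane B = (μ₀/4π)·m/r³, so m = Br³·4π/(μ₀).
m = (4.46×10⁻⁶)·(0.0803)³ / (10⁻⁷) = 0.02309 A·m².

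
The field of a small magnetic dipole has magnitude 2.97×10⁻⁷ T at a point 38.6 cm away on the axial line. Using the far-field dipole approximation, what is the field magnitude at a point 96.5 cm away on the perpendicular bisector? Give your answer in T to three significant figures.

B ≈ 9.50×10⁻⁹ T

Dipole fields scale as 1/r³ in the far field.
The axial field is twice the equatorial field at the same r, so the geometry factor is 1/2.
B₂ = B₁ · (1/2) · (r₁/r₂)³ = 2.97×10⁻⁷ · 0.5 · (38.6/96.5)³.
(r₁/r₂)³ = (0.4)³ = 0.064.
B₂ ≈ 9.504×10⁻⁹ T.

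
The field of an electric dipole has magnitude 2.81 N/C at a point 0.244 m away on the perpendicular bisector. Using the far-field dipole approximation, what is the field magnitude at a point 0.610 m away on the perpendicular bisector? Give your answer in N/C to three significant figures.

Dipole fields scale as 1/r³ in the far field; the geometry is the same at both points.
E₂ = E₁ · (r₁/r₂)³ = 2.81 · (0.244/0.610)³.
(r₁/r₂)³ = (0.4)³ = 0.064.
E₂ ≈ 0.1798 N/C.

E ≈ 0.180 N/C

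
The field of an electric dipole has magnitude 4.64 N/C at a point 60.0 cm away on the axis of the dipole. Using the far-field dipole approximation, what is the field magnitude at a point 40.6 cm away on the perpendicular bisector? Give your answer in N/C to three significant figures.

E ≈ 7.49 N/C

Dipole fields scale as 1/r³ in the far field.
The axial field is twice the equatorial field at the same r, so the geometry factor is 1/2.
E₂ = E₁ · (1/2) · (r₁/r₂)³ = 4.64 · 0.5 · (60.0/40.6)³.
(r₁/r₂)³ = (1.478)³ = 3.228.
E₂ ≈ 7.488 N/C.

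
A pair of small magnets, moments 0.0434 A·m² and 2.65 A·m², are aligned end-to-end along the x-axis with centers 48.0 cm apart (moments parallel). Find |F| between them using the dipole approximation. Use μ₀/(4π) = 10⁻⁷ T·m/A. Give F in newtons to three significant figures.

On-axis B of dipole 1: B = (μ₀/4π)·2m₁/r³. Force on dipole 2: F = m₂·dB/dr.
dB/dr = −(μ₀/4π)·6m₁/r⁴, so |F| = (μ₀/4π)·6m₁m₂/r⁴.
F = 6(10⁻⁷)(0.0434)(2.65)/(0.480)⁴ = 1.300×10⁻⁶ N.

F ≈ 1.30×10⁻⁶ N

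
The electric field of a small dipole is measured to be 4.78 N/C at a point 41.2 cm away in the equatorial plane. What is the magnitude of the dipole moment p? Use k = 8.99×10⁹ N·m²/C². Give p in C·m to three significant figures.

p ≈ 3.72×10⁻¹¹ C·m

In the equatorial plane E = kp/r³, so p = Er³/(k).
p = (4.78)·(0.412)³ / (8.99×10⁹) = 3.718×10⁻¹¹ C·m.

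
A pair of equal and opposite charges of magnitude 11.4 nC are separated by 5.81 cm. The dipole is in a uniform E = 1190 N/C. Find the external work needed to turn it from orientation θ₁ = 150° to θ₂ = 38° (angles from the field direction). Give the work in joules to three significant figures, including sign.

W ≈ -1.30×10⁻⁶ J

Dipole moment p = qd = (1.14×10⁻⁸ C)(0.0581 m) = 6.623×10⁻¹⁰ C·m.
W_ext = ΔU = U(θ₂) − U(θ₁) = −pE cosθ₂ − (−pE cosθ₁) = pE(cosθ₁ − cosθ₂).
W = (6.623×10⁻¹⁰)(1190)·(cos150° − cos38°) = (7.881×10⁻⁷)·(-1.6540) = -1.304×10⁻⁶ J.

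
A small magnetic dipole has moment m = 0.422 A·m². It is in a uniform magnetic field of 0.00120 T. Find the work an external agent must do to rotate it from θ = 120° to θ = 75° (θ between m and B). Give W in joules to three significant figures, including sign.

W_ext = ΔU = −mB cosθ₂ + mB cosθ₁ = mB(cosθ₁ − cosθ₂).
W = (0.422)(0.00120)·(cos120° − cos75°) = (5.064×10⁻⁴)·(-0.7588) = -3.843×10⁻⁴ J.

W ≈ -3.84×10⁻⁴ J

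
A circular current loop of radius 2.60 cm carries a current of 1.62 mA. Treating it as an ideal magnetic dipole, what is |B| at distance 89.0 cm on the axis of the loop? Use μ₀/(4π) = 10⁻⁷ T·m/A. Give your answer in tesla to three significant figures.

B ≈ 9.76×10⁻¹³ T

Magnetic moment m = IA = Iπa² = (0.00162)·π·(0.0260)² = 3.44×10⁻⁶ A·m².
On axis B = (μ₀/4π)·2m/r³.
B = 2·(10⁻⁷)·(3.44×10⁻⁶) / (0.890)³ = 9.759×10⁻¹³ T.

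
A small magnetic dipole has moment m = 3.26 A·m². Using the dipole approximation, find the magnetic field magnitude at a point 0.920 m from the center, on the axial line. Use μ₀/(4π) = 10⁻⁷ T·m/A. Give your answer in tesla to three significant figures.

On axis B = (μ₀/4π)·2m/r³.
B = 2·(10⁻⁷)·(3.26) / (0.920)³ = 8.373×10⁻⁷ T.

B ≈ 8.37×10⁻⁷ T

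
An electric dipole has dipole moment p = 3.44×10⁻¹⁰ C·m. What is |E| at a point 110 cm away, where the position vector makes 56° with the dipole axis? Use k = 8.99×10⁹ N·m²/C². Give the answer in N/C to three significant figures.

E ≈ 3.23 N/C

At angle θ the dipole field magnitude is E = (kp/r³)·√(1 + 3cos²θ).
kp/r³ = (8.99×10⁹)(3.44×10⁻¹⁰) / (1.10)³ = 2.323 N/C.
√(1 + 3cos²56°) = √(1 + 3·0.3127) = √1.9381 ≈ 1.3922.
E ≈ 2.323 × 1.392 = 3.235 N/C.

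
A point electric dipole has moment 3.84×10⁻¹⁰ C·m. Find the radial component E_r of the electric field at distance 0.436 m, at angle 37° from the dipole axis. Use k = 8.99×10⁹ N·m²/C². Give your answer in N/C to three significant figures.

For a dipole, E_r = (2kp cosθ)/r³.
kp/r³ = (8.99×10⁹)(3.84×10⁻¹⁰)/(0.436)³ = 41.65 N/C.
E_r = 2·41.65·cos37° = 66.53 N/C.

E_r ≈ 66.5 N/C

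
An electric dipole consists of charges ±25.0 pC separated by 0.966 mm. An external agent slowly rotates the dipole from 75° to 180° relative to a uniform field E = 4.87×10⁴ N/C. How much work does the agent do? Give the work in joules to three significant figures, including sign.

W ≈ 1.48×10⁻⁹ J

Dipole moment p = qd = (2.50×10⁻¹¹ C)(9.66×10⁻⁴ m) = 2.415×10⁻¹⁴ C·m.
W_ext = ΔU = U(θ₂) − U(θ₁) = −pE cosθ₂ − (−pE cosθ₁) = pE(cosθ₁ − cosθ₂).
W = (2.415×10⁻¹⁴)(4.87×10⁴)·(cos75° − cos180°) = (1.176×10⁻⁹)·(+1.2588) = 1.481×10⁻⁹ J.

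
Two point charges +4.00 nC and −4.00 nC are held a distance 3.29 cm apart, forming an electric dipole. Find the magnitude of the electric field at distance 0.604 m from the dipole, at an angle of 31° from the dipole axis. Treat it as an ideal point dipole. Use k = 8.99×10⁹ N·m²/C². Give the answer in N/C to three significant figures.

Dipole moment p = qd = (4.00×10⁻⁹ C)(0.0329 m) = 1.316×10⁻¹⁰ C·m.
At angle θ the dipole field magnitude is E = (kp/r³)·√(1 + 3cos²θ).
kp/r³ = (8.99×10⁹)(1.316×10⁻¹⁰) / (0.604)³ = 5.369 N/C.
√(1 + 3cos²31°) = √(1 + 3·0.7347) = √3.2042 ≈ 1.7900.
E ≈ 5.369 × 1.790 = 9.611 N/C.

E ≈ 9.61 N/C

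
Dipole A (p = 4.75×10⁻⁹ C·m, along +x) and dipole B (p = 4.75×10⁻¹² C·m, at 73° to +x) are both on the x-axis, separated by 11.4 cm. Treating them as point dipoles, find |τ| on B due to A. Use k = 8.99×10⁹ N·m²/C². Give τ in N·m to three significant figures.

τ ≈ 2.62×10⁻⁷ N·m

The second dipole sits on the axis of the first, so the field there is axial: E₁ = 2kp₁/r³ along +x.
E₁ = 2(8.99×10⁹)(4.75×10⁻⁹)/(0.114)³ = 5.765×10⁴ N/C.
Torque on the second dipole: τ = p₂ E₁ sinθ.
τ = (4.75×10⁻¹²)(5.765×10⁴)·sin73° = 2.619×10⁻⁷ N·m.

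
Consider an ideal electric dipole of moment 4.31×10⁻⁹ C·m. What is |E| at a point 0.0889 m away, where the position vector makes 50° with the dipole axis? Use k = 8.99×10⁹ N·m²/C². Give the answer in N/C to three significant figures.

At angle θ the dipole field magnitude is E = (kp/r³)·√(1 + 3cos²θ).
kp/r³ = (8.99×10⁹)(4.31×10⁻⁹) / (0.0889)³ = 5.515×10⁴ N/C.
√(1 + 3cos²50°) = √(1 + 3·0.4132) = √2.2395 ≈ 1.4965.
E ≈ 5.515×10⁴ × 1.497 = 8.253×10⁴ N/C.

E ≈ 8.25×10⁴ N/C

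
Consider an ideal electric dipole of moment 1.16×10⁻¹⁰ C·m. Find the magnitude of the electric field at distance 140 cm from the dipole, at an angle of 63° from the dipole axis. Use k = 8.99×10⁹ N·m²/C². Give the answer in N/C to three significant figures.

At angle θ the dipole field magnitude is E = (kp/r³)·√(1 + 3cos²θ).
kp/r³ = (8.99×10⁹)(1.16×10⁻¹⁰) / (1.40)³ = 0.3800 N/C.
√(1 + 3cos²63°) = √(1 + 3·0.2061) = √1.6183 ≈ 1.2721.
E ≈ 0.3800 × 1.272 = 0.4835 N/C.

E ≈ 0.483 N/C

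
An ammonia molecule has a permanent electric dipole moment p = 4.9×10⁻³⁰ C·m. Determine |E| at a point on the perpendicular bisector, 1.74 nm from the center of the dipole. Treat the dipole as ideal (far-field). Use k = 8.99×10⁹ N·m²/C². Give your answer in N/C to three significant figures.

On the perpendicular bisector E = kp/r³ (half the axial value at the same distance).
E = (8.99×10⁹)(4.90×10⁻³⁰) / (1.74×10⁻⁹)³ = 8.362×10⁶ N/C.

E ≈ 8.36×10⁶ N/C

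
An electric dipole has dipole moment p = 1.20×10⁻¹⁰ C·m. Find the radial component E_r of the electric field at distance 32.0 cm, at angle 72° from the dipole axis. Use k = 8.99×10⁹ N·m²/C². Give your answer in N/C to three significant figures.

For a dipole, E_r = (2kp cosθ)/r³.
kp/r³ = (8.99×10⁹)(1.20×10⁻¹⁰)/(0.320)³ = 32.92 N/C.
E_r = 2·32.92·cos72° = 20.35 N/C.

E_r ≈ 20.3 N/C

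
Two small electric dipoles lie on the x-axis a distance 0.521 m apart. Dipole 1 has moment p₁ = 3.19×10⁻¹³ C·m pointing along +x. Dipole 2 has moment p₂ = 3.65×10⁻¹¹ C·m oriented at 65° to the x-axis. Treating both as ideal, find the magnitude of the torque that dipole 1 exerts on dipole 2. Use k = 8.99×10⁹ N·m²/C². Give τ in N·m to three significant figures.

The second dipole sits on the axis of the first, so the field there is axial: E₁ = 2kp₁/r³ along +x.
E₁ = 2(8.99×10⁹)(3.19×10⁻¹³)/(0.521)³ = 0.04056 N/C.
Torque on the second dipole: τ = p₂ E₁ sinθ.
τ = (3.65×10⁻¹¹)(0.04056)·sin65° = 1.342×10⁻¹² N·m.

τ ≈ 1.34×10⁻¹² N·m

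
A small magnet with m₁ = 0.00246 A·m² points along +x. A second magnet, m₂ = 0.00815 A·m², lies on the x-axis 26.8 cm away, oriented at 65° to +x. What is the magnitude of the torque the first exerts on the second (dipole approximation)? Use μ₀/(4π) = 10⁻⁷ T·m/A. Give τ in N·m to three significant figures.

τ ≈ 1.89×10⁻¹⁰ N·m

Dipole B is on the axis of dipole A, so B₁ there is axial: B₁ = (μ₀/4π)·2m₁/r³ along +x.
B₁ = 2(10⁻⁷)(0.00246)/(0.268)³ = 2.556×10⁻⁸ T.
τ = m₂ B₁ sinθ.
τ = (0.00815)(2.556×10⁻⁸)·sin65° = 1.888×10⁻¹⁰ N·m.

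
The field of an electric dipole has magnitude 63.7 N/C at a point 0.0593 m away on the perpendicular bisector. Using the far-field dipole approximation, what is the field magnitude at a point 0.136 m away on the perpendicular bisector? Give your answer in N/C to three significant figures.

Dipole fields scale as 1/r³ in the far field; the geometry is the same at both points.
E₂ = E₁ · (r₁/r₂)³ = 63.7 · (0.0593/0.136)³.
(r₁/r₂)³ = (0.436)³ = 0.0829.
E₂ ≈ 5.281 N/C.

E ≈ 5.28 N/C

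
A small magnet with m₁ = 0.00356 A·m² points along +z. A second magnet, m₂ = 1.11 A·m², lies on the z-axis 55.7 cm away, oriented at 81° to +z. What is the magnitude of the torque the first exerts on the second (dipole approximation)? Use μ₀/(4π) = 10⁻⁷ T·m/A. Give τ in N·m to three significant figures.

Dipole B is on the axis of dipole A, so B₁ there is axial: B₁ = (μ₀/4π)·2m₁/r³ along +z.
B₁ = 2(10⁻⁷)(0.00356)/(0.557)³ = 4.120×10⁻⁹ T.
τ = m₂ B₁ sinθ.
τ = (1.11)(4.120×10⁻⁹)·sin81° = 4.517×10⁻⁹ N·m.

τ ≈ 4.52×10⁻⁹ N·m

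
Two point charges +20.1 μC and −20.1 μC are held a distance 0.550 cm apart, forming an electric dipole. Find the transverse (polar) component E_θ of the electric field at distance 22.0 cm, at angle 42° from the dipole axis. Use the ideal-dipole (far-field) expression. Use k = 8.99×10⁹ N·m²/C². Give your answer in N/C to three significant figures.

Dipole moment p = qd = (2.01×10⁻⁵ C)(0.00550 m) = 1.106×10⁻⁷ C·m.
For a dipole, E_θ = (kp sinθ)/r³.
kp/r³ = (8.99×10⁹)(1.106×10⁻⁷)/(0.220)³ = 9.338×10⁴ N/C.
E_θ = 9.338×10⁴·sin42° = 6.248×10⁴ N/C.

E_θ ≈ 6.25×10⁴ N/C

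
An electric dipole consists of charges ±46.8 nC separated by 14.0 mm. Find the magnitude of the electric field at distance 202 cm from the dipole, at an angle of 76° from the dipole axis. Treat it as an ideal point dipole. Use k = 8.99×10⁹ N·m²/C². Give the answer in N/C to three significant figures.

Dipole moment p = qd = (4.68×10⁻⁸ C)(0.0140 m) = 6.552×10⁻¹⁰ C·m.
At angle θ the dipole field magnitude is E = (kp/r³)·√(1 + 3cos²θ).
kp/r³ = (8.99×10⁹)(6.552×10⁻¹⁰) / (2.02)³ = 0.7146 N/C.
√(1 + 3cos²76°) = √(1 + 3·0.0585) = √1.1756 ≈ 1.0842.
E ≈ 0.7146 × 1.084 = 0.7748 N/C.

E ≈ 0.775 N/C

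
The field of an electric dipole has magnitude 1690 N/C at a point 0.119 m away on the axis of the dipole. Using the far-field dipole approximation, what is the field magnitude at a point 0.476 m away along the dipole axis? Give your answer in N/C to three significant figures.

Dipole fields scale as 1/r³ in the far field; the geometry is the same at both points.
E₂ = E₁ · (r₁/r₂)³ = 1690 · (0.119/0.476)³.
(r₁/r₂)³ = (0.25)³ = 0.01562.
E₂ ≈ 26.41 N/C.

E ≈ 26.4 N/C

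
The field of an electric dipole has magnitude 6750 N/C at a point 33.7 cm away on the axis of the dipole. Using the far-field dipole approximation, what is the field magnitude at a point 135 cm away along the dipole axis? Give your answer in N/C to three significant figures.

Dipole fields scale as 1/r³ in the far field; the geometry is the same at both points.
E₂ = E₁ · (r₁/r₂)³ = 6750 · (33.7/135)³.
(r₁/r₂)³ = (0.2496)³ = 0.01556.
E₂ ≈ 105.0 N/C.

E ≈ 105 N/C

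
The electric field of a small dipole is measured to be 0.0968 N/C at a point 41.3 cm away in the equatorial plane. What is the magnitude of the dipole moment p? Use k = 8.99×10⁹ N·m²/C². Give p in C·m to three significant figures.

p ≈ 7.59×10⁻¹³ C·m

In the equatorial plane E = kp/r³, so p = Er³/(k).
p = (0.0968)·(0.413)³ / (8.99×10⁹) = 7.585×10⁻¹³ C·m.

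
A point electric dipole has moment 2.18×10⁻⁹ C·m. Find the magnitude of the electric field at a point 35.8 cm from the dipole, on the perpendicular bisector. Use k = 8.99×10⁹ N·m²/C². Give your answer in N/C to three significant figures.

On the perpendicular bisector E = kp/r³ (half the axial value at the same distance).
E = (8.99×10⁹)(2.18×10⁻⁹) / (0.358)³ = 427.1 N/C.

E ≈ 427 N/C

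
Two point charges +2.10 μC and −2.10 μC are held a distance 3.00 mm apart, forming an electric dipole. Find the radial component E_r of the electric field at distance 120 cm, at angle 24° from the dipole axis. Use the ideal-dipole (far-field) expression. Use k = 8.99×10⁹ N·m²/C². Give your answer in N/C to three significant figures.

E_r ≈ 59.9 N/C

Dipole moment p = qd = (2.10×10⁻⁶ C)(0.00300 m) = 6.30×10⁻⁹ C·m.
For a dipole, E_r = (2kp cosθ)/r³.
kp/r³ = (8.99×10⁹)(6.30×10⁻⁹)/(1.20)³ = 32.78 N/C.
E_r = 2·32.78·cos24° = 59.88 N/C.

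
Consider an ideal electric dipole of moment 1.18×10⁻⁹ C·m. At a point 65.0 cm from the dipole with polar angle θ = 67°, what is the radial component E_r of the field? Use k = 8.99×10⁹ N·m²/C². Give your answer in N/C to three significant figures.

For a dipole, E_r = (2kp cosθ)/r³.
kp/r³ = (8.99×10⁹)(1.18×10⁻⁹)/(0.650)³ = 38.63 N/C.
E_r = 2·38.63·cos67° = 30.19 N/C.

E_r ≈ 30.2 N/C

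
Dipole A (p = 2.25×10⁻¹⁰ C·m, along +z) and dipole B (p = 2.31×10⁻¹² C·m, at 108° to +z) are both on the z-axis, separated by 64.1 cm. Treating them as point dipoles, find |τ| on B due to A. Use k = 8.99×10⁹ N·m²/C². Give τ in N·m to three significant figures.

The second dipole sits on the axis of the first, so the field there is axial: E₁ = 2kp₁/r³ along +z.
E₁ = 2(8.99×10⁹)(2.25×10⁻¹⁰)/(0.641)³ = 15.36 N/C.
Torque on the second dipole: τ = p₂ E₁ sinθ.
τ = (2.31×10⁻¹²)(15.36)·sin108° = 3.375×10⁻¹¹ N·m.

τ ≈ 3.37×10⁻¹¹ N·m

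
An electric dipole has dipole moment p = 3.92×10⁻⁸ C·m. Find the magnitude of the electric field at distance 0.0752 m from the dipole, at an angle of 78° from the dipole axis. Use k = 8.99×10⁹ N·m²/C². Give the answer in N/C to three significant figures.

At angle θ the dipole field magnitude is E = (kp/r³)·√(1 + 3cos²θ).
kp/r³ = (8.99×10⁹)(3.92×10⁻⁸) / (0.0752)³ = 8.287×10⁵ N/C.
√(1 + 3cos²78°) = √(1 + 3·0.0432) = √1.1297 ≈ 1.0629.
E ≈ 8.287×10⁵ × 1.063 = 8.808×10⁵ N/C.

E ≈ 8.81×10⁵ N/C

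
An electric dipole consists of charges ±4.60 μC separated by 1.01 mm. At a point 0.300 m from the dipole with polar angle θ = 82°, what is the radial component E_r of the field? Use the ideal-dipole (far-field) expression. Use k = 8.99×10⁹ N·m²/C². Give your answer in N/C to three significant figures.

Dipole moment p = qd = (4.60×10⁻⁶ C)(0.00101 m) = 4.646×10⁻⁹ C·m.
For a dipole, E_r = (2kp cosθ)/r³.
kp/r³ = (8.99×10⁹)(4.646×10⁻⁹)/(0.300)³ = 1547 N/C.
E_r = 2·1547·cos82° = 430.6 N/C.

E_r ≈ 431 N/C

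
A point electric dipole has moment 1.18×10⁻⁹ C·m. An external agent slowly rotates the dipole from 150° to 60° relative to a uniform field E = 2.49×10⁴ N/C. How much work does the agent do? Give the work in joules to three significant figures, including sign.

W_ext = ΔU = U(θ₂) − U(θ₁) = −pE cosθ₂ − (−pE cosθ₁) = pE(cosθ₁ − cosθ₂).
W = (1.18×10⁻⁹)(2.49×10⁴)·(cos150° − cos60°) = (2.938×10⁻⁵)·(-1.3660) = -4.014×10⁻⁵ J.

W ≈ -4.01×10⁻⁵ J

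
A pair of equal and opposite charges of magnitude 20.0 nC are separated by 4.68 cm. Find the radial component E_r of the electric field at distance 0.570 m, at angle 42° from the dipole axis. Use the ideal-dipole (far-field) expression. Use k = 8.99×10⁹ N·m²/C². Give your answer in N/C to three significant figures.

Dipole moment p = qd = (2.00×10⁻⁸ C)(0.0468 m) = 9.36×10⁻¹⁰ C·m.
For a dipole, E_r = (2kp cosθ)/r³.
kp/r³ = (8.99×10⁹)(9.36×10⁻¹⁰)/(0.570)³ = 45.44 N/C.
E_r = 2·45.44·cos42° = 67.53 N/C.

E_r ≈ 67.5 N/C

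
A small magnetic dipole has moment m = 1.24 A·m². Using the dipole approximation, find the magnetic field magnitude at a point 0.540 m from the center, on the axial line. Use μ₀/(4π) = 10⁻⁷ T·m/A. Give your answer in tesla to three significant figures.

On axis B = (μ₀/4π)·2m/r³.
B = 2·(10⁻⁷)·(1.24) / (0.540)³ = 1.575×10⁻⁶ T.

B ≈ 1.57×10⁻⁶ T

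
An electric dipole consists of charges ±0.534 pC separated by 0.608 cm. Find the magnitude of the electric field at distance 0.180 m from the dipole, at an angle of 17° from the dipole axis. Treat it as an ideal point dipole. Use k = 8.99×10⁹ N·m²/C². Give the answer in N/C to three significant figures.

E ≈ 0.00968 N/C

Dipole moment p = qd = (5.34×10⁻¹³ C)(0.00608 m) = 3.247×10⁻¹⁵ C·m.
At angle θ the dipole field magnitude is E = (kp/r³)·√(1 + 3cos²θ).
kp/r³ = (8.99×10⁹)(3.247×10⁻¹⁵) / (0.180)³ = 0.005005 N/C.
√(1 + 3cos²17°) = √(1 + 3·0.9145) = √3.7436 ≈ 1.9348.
E ≈ 0.005005 × 1.935 = 0.009684 N/C.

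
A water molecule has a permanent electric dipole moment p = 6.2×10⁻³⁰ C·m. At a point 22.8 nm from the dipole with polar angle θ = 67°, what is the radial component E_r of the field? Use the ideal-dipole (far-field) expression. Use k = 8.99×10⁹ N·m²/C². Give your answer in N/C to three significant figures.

E_r ≈ 3670 N/C

For a dipole, E_r = (2kp cosθ)/r³.
kp/r³ = (8.99×10⁹)(6.20×10⁻³⁰)/(2.28×10⁻⁸)³ = 4703 N/C.
E_r = 2·4703·cos67° = 3675 N/C.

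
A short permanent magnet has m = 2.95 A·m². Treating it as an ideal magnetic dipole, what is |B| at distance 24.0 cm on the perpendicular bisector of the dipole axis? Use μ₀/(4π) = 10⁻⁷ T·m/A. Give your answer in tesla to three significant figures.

B ≈ 2.13×10⁻⁵ T

In the equatorial plane B = (μ₀/4π)·m/r³ (half the axial value).
B = (10⁻⁷)·(2.95) / (0.240)³ = 2.134×10⁻⁵ T.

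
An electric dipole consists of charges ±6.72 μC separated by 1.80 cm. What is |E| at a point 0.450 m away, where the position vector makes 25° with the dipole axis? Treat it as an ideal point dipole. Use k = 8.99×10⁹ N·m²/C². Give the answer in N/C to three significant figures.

E ≈ 2.22×10⁴ N/C

Dipole moment p = qd = (6.72×10⁻⁶ C)(0.0180 m) = 1.21×10⁻⁷ C·m.
At angle θ the dipole field magnitude is E = (kp/r³)·√(1 + 3cos²θ).
kp/r³ = (8.99×10⁹)(1.21×10⁻⁷) / (0.450)³ = 1.194×10⁴ N/C.
√(1 + 3cos²25°) = √(1 + 3·0.8214) = √3.4642 ≈ 1.8612.
E ≈ 1.194×10⁴ × 1.861 = 2.222×10⁴ N/C.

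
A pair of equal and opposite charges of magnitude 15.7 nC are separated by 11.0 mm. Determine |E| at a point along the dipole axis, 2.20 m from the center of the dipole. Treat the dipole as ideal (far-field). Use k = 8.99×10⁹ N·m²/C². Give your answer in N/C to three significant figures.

E ≈ 0.292 N/C

Dipole moment p = qd = (1.57×10⁻⁸ C)(0.0110 m) = 1.727×10⁻¹⁰ C·m.
On the dipole axis E = 2kp/r³.
E = 2·(8.99×10⁹)(1.727×10⁻¹⁰) / (2.20)³ = 0.2916 N/C.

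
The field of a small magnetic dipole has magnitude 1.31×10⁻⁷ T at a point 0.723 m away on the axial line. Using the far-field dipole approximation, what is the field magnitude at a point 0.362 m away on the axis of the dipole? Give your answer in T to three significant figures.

B ≈ 1.04×10⁻⁶ T

Dipole fields scale as 1/r³ in the far field; the geometry is the same at both points.
B₂ = B₁ · (r₁/r₂)³ = 1.31×10⁻⁷ · (0.723/0.362)³.
(r₁/r₂)³ = (1.997)³ = 7.967.
B₂ ≈ 1.044×10⁻⁶ T.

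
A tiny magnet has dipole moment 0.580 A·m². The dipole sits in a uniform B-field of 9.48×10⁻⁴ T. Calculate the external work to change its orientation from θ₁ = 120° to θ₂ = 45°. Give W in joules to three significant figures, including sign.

W_ext = ΔU = −mB cosθ₂ + mB cosθ₁ = mB(cosθ₁ − cosθ₂).
W = (0.580)(9.48×10⁻⁴)·(cos120° − cos45°) = (5.498×10⁻⁴)·(-1.2071) = -6.637×10⁻⁴ J.

W ≈ -6.64×10⁻⁴ J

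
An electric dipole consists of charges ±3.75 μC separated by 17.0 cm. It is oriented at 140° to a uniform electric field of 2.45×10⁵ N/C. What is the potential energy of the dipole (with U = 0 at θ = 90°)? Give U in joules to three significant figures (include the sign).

U ≈ 0.120 J

Dipole moment p = qd = (3.75×10⁻⁶ C)(0.170 m) = 6.375×10⁻⁷ C·m.
U = −p·E = −pE cosθ.
U = −(6.375×10⁻⁷)(2.45×10⁵)·cos140° = 0.1196 J.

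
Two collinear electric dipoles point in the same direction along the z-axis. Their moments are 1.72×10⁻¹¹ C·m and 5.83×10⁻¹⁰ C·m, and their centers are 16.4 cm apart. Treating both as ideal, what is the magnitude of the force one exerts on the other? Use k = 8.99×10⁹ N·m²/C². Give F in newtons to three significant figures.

On-axis field of dipole 1 at distance r: E = 2kp₁/r³. Force on dipole 2 is F = p₂·dE/dr (gradient along axis).
dE/dr = −6kp₁/r⁴, so |F| = 6kp₁p₂/r⁴ (attractive for aligned moments).
F = 6(8.99×10⁹)(1.72×10⁻¹¹)(5.83×10⁻¹⁰)/(0.164)⁴ = 7.477×10⁻⁷ N.

F ≈ 7.48×10⁻⁷ N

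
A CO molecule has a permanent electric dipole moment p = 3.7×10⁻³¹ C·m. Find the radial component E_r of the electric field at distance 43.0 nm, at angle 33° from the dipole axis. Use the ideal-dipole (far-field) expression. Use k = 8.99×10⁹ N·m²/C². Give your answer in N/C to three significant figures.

For a dipole, E_r = (2kp cosθ)/r³.
kp/r³ = (8.99×10⁹)(3.70×10⁻³¹)/(4.30×10⁻⁸)³ = 41.84 N/C.
E_r = 2·41.84·cos33° = 70.17 N/C.

E_r ≈ 70.2 N/C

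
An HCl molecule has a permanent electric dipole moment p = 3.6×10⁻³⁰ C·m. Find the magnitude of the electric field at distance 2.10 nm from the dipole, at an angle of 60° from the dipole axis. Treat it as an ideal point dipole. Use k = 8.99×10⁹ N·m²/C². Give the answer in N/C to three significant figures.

At angle θ the dipole field magnitude is E = (kp/r³)·√(1 + 3cos²θ).
kp/r³ = (8.99×10⁹)(3.60×10⁻³⁰) / (2.10×10⁻⁹)³ = 3.495×10⁶ N/C.
√(1 + 3cos²60°) = √(1 + 3·0.2500) = √1.7500 ≈ 1.3229.
E ≈ 3.495×10⁶ × 1.323 = 4.623×10⁶ N/C.

E ≈ 4.62×10⁶ N/C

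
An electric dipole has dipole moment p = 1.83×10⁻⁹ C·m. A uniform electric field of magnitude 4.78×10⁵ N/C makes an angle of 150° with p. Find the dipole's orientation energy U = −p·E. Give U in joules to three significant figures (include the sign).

U ≈ 7.58×10⁻⁴ J

U = −p·E = −pE cosθ.
U = −(1.83×10⁻⁹)(4.78×10⁵)·cos150° = 7.575×10⁻⁴ J.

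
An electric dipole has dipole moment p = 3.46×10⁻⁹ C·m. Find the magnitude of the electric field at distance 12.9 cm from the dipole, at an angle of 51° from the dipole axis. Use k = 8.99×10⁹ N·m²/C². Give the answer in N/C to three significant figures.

At angle θ the dipole field magnitude is E = (kp/r³)·√(1 + 3cos²θ).
kp/r³ = (8.99×10⁹)(3.46×10⁻⁹) / (0.129)³ = 1.449×10⁴ N/C.
√(1 + 3cos²51°) = √(1 + 3·0.3960) = √2.1881 ≈ 1.4792.
E ≈ 1.449×10⁴ × 1.479 = 2.143×10⁴ N/C.

E ≈ 2.14×10⁴ N/C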